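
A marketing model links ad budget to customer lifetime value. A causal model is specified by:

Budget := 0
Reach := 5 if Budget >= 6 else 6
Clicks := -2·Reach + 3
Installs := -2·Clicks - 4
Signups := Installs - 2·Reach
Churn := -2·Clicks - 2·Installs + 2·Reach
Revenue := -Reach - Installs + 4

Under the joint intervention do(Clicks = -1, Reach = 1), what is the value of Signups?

Setting Clicks = -1, Reach = 1 by intervention discards those variables' equations.
Installs = -2·Clicks - 4  [with Clicks=-1]  = -2
Signups = Installs - 2·Reach  [with Installs=-2, Reach=1]  = -4

-4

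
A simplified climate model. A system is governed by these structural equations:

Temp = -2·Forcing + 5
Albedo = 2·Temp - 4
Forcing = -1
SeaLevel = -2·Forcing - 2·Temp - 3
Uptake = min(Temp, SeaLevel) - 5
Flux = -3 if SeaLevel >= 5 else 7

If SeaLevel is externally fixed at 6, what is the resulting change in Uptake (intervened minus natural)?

21

Under do(SeaLevel=6), the mechanism SeaLevel = -2·Forcing - 2·Temp - 3 is discarded; SeaLevel is fixed at 6.
Temp = -2·Forcing + 5  [with Forcing=-1]  = 7
Uptake = min(Temp, SeaLevel) - 5  [with Temp=7, SeaLevel=6]  = 1
Without intervention: Temp = -2·Forcing + 5  [with Forcing=-1]  = 7; SeaLevel = -2·Forcing - 2·Temp - 3  [with Forcing=-1, Temp=7]  = -15; Uptake = min(Temp, SeaLevel) - 5  [with Temp=7, SeaLevel=-15]  = -20.
Change = 1 − (-20) = 21.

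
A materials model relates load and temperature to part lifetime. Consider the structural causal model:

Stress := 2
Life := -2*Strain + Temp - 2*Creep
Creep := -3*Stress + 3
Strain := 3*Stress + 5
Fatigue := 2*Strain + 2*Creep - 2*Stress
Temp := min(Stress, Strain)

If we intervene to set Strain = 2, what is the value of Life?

4

Under do(Strain=2), the mechanism Strain := 3*Stress + 5 is discarded; Strain is fixed at 2.
Temp = min(Stress, Strain)  [with Stress=2, Strain=2]  = 2
Creep = -3*Stress + 3  [with Stress=2]  = -3
Life = -2*Strain + Temp - 2*Creep  [with Strain=2, Temp=2, Creep=-3]  = 4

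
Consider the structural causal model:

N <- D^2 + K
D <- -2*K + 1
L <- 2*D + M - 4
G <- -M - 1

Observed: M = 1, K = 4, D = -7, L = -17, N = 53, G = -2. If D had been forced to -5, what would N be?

do(D=-5) replaces the equation D <- -2*K + 1 with the constant D = -5.
N = D^2 + K  [with D=-5, K=4]  = 29

29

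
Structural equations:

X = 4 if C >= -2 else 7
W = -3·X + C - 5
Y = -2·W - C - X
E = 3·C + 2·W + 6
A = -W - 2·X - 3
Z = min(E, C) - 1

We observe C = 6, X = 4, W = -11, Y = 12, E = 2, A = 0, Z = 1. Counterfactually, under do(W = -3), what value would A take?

The intervention breaks the incoming arrows to W: W = -3·X + C - 5 no longer applies, and W = -3.
X = 4 if C >= -2 else 7  [with C=6]  = 4
A = -W - 2·X - 3  [with W=-3, X=4]  = -8

-8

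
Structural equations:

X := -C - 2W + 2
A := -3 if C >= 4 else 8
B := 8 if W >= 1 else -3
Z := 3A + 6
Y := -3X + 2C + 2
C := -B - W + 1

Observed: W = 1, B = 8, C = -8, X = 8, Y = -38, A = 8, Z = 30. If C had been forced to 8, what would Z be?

-3

The intervention breaks the incoming arrows to C: C := -B - W + 1 no longer applies, and C = 8.
A = -3 if C >= 4 else 8  [with C=8]  = -3
Z = 3A + 6  [with A=-3]  = -3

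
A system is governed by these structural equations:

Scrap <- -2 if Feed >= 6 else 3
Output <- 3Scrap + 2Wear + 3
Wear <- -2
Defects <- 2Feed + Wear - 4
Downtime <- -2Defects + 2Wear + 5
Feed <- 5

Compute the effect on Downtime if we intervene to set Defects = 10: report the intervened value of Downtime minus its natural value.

The intervention breaks the incoming arrows to Defects: Defects <- 2Feed + Wear - 4 no longer applies, and Defects = 10.
Downtime = -2Defects + 2Wear + 5  [with Defects=10, Wear=-2]  = -19
Without intervention: Defects = 2Feed + Wear - 4  [with Feed=5, Wear=-2]  = 4; Downtime = -2Defects + 2Wear + 5  [with Defects=4, Wear=-2]  = -7.
Change = -19 − (-7) = -12.

-12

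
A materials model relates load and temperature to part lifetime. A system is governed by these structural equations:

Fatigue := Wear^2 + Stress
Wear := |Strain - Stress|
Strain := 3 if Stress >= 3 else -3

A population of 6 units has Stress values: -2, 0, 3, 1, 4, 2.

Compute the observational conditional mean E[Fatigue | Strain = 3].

Observing Strain=3 restricts to units where Strain's equation naturally yields 3: Stress ∈ {3, 4}. In that subpopulation Fatigue = 3, 5, mean 4.

4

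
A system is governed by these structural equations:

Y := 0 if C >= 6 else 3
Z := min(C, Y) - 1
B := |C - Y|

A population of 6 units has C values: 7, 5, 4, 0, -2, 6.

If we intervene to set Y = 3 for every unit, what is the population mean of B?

Under do(Y=3), Y's equation is replaced by Y=3 for every unit. Per-unit B: 4, 2, 1, 3, 5, 3. Mean = 3.

3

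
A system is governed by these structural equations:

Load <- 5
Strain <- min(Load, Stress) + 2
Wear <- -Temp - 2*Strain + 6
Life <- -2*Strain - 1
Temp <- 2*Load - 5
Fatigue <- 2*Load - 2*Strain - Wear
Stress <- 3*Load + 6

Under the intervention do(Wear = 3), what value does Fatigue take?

The intervention breaks the incoming arrows to Wear: Wear <- -Temp - 2*Strain + 6 no longer applies, and Wear = 3.
Stress = 3*Load + 6  [with Load=5]  = 21
Strain = min(Load, Stress) + 2  [with Load=5, Stress=21]  = 7
Fatigue = 2*Load - 2*Strain - Wear  [with Load=5, Strain=7, Wear=3]  = -7

-7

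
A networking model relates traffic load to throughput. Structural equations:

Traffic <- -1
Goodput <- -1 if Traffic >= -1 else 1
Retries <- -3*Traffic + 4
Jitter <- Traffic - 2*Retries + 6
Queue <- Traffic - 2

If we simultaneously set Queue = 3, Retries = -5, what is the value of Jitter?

Setting Queue = 3, Retries = -5 by intervention discards those variables' equations.
Jitter = Traffic - 2*Retries + 6  [with Traffic=-1, Retries=-5]  = 15

15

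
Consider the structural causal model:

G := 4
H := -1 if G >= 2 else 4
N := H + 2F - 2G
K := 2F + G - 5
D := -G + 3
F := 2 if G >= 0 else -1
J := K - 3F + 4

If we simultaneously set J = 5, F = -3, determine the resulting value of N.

Under do(J = 5, F = -3), each intervened variable's structural equation is replaced by its fixed value.
H = -1 if G >= 2 else 4  [with G=4]  = -1
N = H + 2F - 2G  [with H=-1, F=-3, G=4]  = -15

-15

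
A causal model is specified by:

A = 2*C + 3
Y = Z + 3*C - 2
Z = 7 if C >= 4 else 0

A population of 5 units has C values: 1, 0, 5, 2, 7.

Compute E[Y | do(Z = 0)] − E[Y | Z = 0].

6

Under do(Z=0), Z's equation is replaced by Z=0 for every unit. Per-unit Y: 1, -2, 13, 4, 19. Mean = 7.
Conditioning on Z=0 selects the 3 unit(s) with C ∈ {1, 0, 2}. Their Y values: 1, -2, 4. Mean = 1.
Difference = 7 − 1 = 6.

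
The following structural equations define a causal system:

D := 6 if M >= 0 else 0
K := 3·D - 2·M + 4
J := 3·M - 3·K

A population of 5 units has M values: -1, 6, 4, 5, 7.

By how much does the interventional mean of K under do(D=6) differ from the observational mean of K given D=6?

2.6

do(D=6) breaks D's dependence on M. With D=6 fixed, K across the units is 24, 10, 14, 12, 8, mean 13.6.
Conditioning on D=6 selects the 4 unit(s) with M ∈ {6, 4, 5, 7}. Their K values: 10, 14, 12, 8. Mean = 11.
Difference = 13.6 − 11 = 2.6.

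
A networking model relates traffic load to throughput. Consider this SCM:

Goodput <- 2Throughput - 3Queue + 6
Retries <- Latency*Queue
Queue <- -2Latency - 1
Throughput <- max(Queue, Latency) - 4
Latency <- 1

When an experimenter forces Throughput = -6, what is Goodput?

3

Intervening sets Throughput = -6 and removes its equation (Throughput <- max(Queue, Latency) - 4).
Queue = -2Latency - 1  [with Latency=1]  = -3
Goodput = 2Throughput - 3Queue + 6  [with Throughput=-6, Queue=-3]  = 3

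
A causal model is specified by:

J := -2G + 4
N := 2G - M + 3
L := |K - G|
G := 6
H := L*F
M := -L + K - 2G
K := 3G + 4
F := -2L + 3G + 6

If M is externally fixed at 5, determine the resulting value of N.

do(M=5) replaces the equation M := -L + K - 2G with the constant M = 5.
N = 2G - M + 3  [with G=6, M=5]  = 10

10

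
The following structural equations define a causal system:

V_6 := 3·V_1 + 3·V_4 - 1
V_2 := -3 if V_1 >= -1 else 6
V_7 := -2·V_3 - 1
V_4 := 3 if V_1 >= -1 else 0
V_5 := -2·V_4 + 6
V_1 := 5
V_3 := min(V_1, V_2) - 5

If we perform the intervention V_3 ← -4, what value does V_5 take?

0

do(V_3=-4) replaces the equation V_3 := min(V_1, V_2) - 5 with the constant V_3 = -4.
V_5 is not downstream of the intervention, so its value is determined by the original equations.
V_4 = 3 if V_1 >= -1 else 0  [with V_1=5]  = 3
V_5 = -2·V_4 + 6  [with V_4=3]  = 0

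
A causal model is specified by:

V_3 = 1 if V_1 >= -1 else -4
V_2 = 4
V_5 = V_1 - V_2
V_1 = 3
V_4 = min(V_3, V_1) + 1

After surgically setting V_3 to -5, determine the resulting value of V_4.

-4

The intervention breaks the incoming arrows to V_3: V_3 = 1 if V_1 >= -1 else -4 no longer applies, and V_3 = -5.
V_4 = min(V_3, V_1) + 1  [with V_3=-5, V_1=3]  = -4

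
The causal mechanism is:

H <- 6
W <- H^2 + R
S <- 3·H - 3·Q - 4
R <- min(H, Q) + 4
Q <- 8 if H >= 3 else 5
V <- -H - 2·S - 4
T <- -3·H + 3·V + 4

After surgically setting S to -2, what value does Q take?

8

Under do(S=-2), the mechanism S <- 3·H - 3·Q - 4 is discarded; S is fixed at -2.
Since Q is not a descendant of the intervened variable, it is unaffected.
Q = 8 if H >= 3 else 5  [with H=6]  = 8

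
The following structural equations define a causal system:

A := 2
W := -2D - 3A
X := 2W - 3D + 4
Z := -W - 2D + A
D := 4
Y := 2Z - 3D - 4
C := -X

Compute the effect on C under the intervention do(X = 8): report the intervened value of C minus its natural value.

-44

The intervention breaks the incoming arrows to X: X := 2W - 3D + 4 no longer applies, and X = 8.
C = -X  [with X=8]  = -8
Without intervention: W = -2D - 3A  [with D=4, A=2]  = -14; X = 2W - 3D + 4  [with W=-14, D=4]  = -36; C = -X  [with X=-36]  = 36.
Change = -8 − 36 = -44.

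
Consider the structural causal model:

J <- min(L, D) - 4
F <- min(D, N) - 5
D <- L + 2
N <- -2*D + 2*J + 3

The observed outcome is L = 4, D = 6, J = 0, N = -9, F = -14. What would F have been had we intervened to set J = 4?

-6

do(J=4) replaces the equation J <- min(L, D) - 4 with the constant J = 4.
D = L + 2  [with L=4]  = 6
N = -2*D + 2*J + 3  [with D=6, J=4]  = -1
F = min(D, N) - 5  [with D=6, N=-1]  = -6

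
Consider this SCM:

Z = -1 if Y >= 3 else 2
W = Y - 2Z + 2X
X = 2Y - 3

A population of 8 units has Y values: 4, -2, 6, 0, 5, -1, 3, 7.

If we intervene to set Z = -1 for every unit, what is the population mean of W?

The intervention sets Z=-1 in all 8 units regardless of Y. Recomputing W per unit gives 16, -14, 26, -4, 21, -9, 11, 31; average 9.75.

9.75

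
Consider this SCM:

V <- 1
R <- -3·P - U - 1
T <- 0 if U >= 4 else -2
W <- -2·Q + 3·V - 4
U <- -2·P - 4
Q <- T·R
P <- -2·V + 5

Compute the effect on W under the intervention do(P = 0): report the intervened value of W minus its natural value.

12

Under do(P=0), the mechanism P <- -2·V + 5 is discarded; P is fixed at 0.
U = -2·P - 4  [with P=0]  = -4
R = -3·P - U - 1  [with P=0, U=-4]  = 3
T = 0 if U >= 4 else -2  [with U=-4]  = -2
Q = T·R  [with T=-2, R=3]  = -6
W = -2·Q + 3·V - 4  [with Q=-6, V=1]  = 11
Without intervention: P = -2·V + 5  [with V=1]  = 3; U = -2·P - 4  [with P=3]  = -10; R = -3·P - U - 1  [with P=3, U=-10]  = 0; T = 0 if U >= 4 else -2  [with U=-10]  = -2; Q = T·R  [with T=-2, R=0]  = 0; W = -2·Q + 3·V - 4  [with Q=0, V=1]  = -1.
Change = 11 − (-1) = 12.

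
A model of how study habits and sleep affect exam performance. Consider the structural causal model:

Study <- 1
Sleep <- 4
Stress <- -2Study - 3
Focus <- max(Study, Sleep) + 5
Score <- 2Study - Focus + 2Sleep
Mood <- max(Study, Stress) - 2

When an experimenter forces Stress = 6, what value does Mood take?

4

The intervention breaks the incoming arrows to Stress: Stress <- -2Study - 3 no longer applies, and Stress = 6.
Mood = max(Study, Stress) - 2  [with Study=1, Stress=6]  = 4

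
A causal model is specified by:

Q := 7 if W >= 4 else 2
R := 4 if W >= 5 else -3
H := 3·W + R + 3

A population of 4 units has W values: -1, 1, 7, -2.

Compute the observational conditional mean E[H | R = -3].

Conditioning on R=-3 selects the 3 unit(s) with W ∈ {-1, 1, -2}. Their H values: -3, 3, -6. Mean = -2.

-2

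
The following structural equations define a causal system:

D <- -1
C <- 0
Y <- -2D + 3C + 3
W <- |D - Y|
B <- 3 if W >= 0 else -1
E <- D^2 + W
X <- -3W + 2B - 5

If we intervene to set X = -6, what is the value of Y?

5

Intervening sets X = -6 and removes its equation (X <- -3W + 2B - 5).
Y is not downstream of the intervention, so its value is determined by the original equations.
Y = -2D + 3C + 3  [with D=-1, C=0]  = 5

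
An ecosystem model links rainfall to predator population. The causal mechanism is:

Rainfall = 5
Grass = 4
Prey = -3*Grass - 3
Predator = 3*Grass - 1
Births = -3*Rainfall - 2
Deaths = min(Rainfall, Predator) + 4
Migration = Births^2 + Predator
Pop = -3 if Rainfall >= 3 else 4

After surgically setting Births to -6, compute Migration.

Under do(Births=-6), the mechanism Births = -3*Rainfall - 2 is discarded; Births is fixed at -6.
Predator = 3*Grass - 1  [with Grass=4]  = 11
Migration = Births^2 + Predator  [with Births=-6, Predator=11]  = 47

47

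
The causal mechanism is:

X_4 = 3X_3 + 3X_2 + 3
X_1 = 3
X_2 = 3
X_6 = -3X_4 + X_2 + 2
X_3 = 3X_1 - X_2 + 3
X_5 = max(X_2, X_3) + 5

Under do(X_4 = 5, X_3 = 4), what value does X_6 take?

The joint intervention fixes X_4 = 5, X_3 = 4, removing each variable's own equation.
X_6 = -3X_4 + X_2 + 2  [with X_4=5, X_2=3]  = -10

-10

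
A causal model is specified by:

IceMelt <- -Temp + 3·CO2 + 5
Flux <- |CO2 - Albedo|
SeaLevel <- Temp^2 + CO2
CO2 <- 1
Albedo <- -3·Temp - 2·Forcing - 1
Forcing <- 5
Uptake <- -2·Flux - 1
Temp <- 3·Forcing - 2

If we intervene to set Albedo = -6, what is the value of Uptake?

do(Albedo=-6) replaces the equation Albedo <- -3·Temp - 2·Forcing - 1 with the constant Albedo = -6.
Flux = |CO2 - Albedo|  [with CO2=1, Albedo=-6]  = 7
Uptake = -2·Flux - 1  [with Flux=7]  = -15

-15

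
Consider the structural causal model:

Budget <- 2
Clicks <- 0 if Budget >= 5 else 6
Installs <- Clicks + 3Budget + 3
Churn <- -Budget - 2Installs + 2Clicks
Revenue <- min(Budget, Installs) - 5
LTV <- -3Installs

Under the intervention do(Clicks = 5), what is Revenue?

-3

do(Clicks=5) replaces the equation Clicks <- 0 if Budget >= 5 else 6 with the constant Clicks = 5.
Installs = Clicks + 3Budget + 3  [with Clicks=5, Budget=2]  = 14
Revenue = min(Budget, Installs) - 5  [with Budget=2, Installs=14]  = -3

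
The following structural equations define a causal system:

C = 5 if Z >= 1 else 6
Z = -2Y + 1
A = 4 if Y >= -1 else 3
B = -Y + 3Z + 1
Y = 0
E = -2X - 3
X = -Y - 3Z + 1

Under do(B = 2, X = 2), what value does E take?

-7

Setting B = 2, X = 2 by intervention discards those variables' equations.
E = -2X - 3  [with X=2]  = -7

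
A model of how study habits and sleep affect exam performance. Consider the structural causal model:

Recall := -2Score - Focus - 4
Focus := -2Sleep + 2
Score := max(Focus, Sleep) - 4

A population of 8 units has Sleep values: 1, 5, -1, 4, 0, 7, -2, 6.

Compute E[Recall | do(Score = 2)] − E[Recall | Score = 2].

Every unit gets Score=2 under the intervention. Recall values become -8, 0, -12, -2, -10, 4, -14, 2; E[Recall|do(Score=2)] = -5.
Conditioning on Score=2 selects the 2 unit(s) with Sleep ∈ {-2, 6}. Their Recall values: -14, 2. Mean = -6.
Difference = -5 − (-6) = 1.

1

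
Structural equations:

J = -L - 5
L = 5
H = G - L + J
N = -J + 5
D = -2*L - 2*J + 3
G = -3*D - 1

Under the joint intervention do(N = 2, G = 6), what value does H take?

-9

Setting N = 2, G = 6 by intervention discards those variables' equations.
J = -L - 5  [with L=5]  = -10
H = G - L + J  [with G=6, L=5, J=-10]  = -9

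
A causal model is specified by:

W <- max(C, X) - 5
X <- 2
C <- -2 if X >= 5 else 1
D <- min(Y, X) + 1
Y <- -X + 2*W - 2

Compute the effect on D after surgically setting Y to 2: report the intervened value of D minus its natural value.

12

Intervening sets Y = 2 and removes its equation (Y <- -X + 2*W - 2).
D = min(Y, X) + 1  [with Y=2, X=2]  = 3
Without intervention: C = -2 if X >= 5 else 1  [with X=2]  = 1; W = max(C, X) - 5  [with C=1, X=2]  = -3; Y = -X + 2*W - 2  [with X=2, W=-3]  = -10; D = min(Y, X) + 1  [with Y=-10, X=2]  = -9.
Change = 3 − (-9) = 12.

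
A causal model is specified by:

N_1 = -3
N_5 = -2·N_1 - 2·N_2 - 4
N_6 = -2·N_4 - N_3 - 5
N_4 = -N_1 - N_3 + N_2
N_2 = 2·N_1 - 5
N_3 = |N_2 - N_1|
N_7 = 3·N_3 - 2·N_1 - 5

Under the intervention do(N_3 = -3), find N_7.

The intervention breaks the incoming arrows to N_3: N_3 = |N_2 - N_1| no longer applies, and N_3 = -3.
N_7 = 3·N_3 - 2·N_1 - 5  [with N_3=-3, N_1=-3]  = -8

-8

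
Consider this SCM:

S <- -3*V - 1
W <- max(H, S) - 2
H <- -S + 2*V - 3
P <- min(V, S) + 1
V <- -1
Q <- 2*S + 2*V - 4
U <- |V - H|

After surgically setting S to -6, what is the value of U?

2

Under do(S=-6), the mechanism S <- -3*V - 1 is discarded; S is fixed at -6.
H = -S + 2*V - 3  [with S=-6, V=-1]  = 1
U = |V - H|  [with V=-1, H=1]  = 2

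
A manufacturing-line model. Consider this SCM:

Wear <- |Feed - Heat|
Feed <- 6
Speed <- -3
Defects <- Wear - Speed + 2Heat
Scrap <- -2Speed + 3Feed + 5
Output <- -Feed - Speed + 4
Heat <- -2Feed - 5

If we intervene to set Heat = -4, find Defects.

5

do(Heat=-4) replaces the equation Heat <- -2Feed - 5 with the constant Heat = -4.
Wear = |Feed - Heat|  [with Feed=6, Heat=-4]  = 10
Defects = Wear - Speed + 2Heat  [with Wear=10, Speed=-3, Heat=-4]  = 5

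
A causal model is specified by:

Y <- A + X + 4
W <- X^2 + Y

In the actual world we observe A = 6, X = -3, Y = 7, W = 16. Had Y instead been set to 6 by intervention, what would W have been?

15

The intervention breaks the incoming arrows to Y: Y <- A + X + 4 no longer applies, and Y = 6.
W = X^2 + Y  [with X=-3, Y=6]  = 15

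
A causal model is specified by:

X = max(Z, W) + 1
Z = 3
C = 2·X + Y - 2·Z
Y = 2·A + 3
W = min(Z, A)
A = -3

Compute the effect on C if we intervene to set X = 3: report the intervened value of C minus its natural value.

-2

The intervention breaks the incoming arrows to X: X = max(Z, W) + 1 no longer applies, and X = 3.
Y = 2·A + 3  [with A=-3]  = -3
C = 2·X + Y - 2·Z  [with X=3, Y=-3, Z=3]  = -3
Without intervention: W = min(Z, A)  [with Z=3, A=-3]  = -3; Y = 2·A + 3  [with A=-3]  = -3; X = max(Z, W) + 1  [with Z=3, W=-3]  = 4; C = 2·X + Y - 2·Z  [with X=4, Y=-3, Z=3]  = -1.
Change = -3 − (-1) = -2.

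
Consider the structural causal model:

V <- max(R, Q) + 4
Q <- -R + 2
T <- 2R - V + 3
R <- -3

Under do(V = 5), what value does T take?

-8

The intervention breaks the incoming arrows to V: V <- max(R, Q) + 4 no longer applies, and V = 5.
T = 2R - V + 3  [with R=-3, V=5]  = -8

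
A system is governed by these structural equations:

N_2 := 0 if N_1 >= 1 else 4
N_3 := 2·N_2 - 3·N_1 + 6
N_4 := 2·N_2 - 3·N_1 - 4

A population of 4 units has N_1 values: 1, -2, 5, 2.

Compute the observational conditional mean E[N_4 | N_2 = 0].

E[N_4|N_2=0] averages over only the 3 units with N_2=0 (N_1 = 1, 5, 2): N_4 = -7, -19, -10, mean -12.

-12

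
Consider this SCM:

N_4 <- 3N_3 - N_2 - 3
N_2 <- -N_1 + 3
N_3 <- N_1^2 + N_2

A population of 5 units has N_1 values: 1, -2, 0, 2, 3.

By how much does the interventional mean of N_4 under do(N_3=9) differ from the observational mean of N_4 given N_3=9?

0.3

do(N_3=9) breaks N_3's dependence on N_1. With N_3=9 fixed, N_4 across the units is 22, 19, 21, 23, 24, mean 21.8.
Observing N_3=9 restricts to units where N_3's equation naturally yields 9: N_1 ∈ {-2, 3}. In that subpopulation N_4 = 19, 24, mean 21.5.
Difference = 21.8 − 21.5 = 0.3.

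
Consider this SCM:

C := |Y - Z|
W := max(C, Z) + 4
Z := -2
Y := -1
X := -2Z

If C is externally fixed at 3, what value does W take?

7

The intervention breaks the incoming arrows to C: C := |Y - Z| no longer applies, and C = 3.
W = max(C, Z) + 4  [with C=3, Z=-2]  = 7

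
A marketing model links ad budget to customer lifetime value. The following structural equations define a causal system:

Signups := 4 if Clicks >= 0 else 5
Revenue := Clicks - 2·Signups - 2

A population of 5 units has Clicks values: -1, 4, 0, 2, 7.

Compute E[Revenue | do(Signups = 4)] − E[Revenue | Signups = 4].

Under do(Signups=4), Signups's equation is replaced by Signups=4 for every unit. Per-unit Revenue: -11, -6, -10, -8, -3. Mean = -7.6.
Observing Signups=4 restricts to units where Signups's equation naturally yields 4: Clicks ∈ {4, 0, 2, 7}. In that subpopulation Revenue = -6, -10, -8, -3, mean -6.75.
Difference = -7.6 − (-6.75) = -0.85.

-0.85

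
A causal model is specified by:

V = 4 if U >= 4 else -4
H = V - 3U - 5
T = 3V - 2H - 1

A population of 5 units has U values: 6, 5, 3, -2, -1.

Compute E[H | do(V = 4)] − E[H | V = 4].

The intervention sets V=4 in all 5 units regardless of U. Recomputing H per unit gives -19, -16, -10, 5, 2; average -7.6.
Observing V=4 restricts to units where V's equation naturally yields 4: U ∈ {6, 5}. In that subpopulation H = -19, -16, mean -17.5.
Difference = -7.6 − (-17.5) = 9.9.

9.9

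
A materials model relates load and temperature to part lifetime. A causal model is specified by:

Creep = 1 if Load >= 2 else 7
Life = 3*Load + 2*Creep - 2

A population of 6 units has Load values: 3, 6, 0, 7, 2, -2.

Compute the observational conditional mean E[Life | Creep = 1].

Observing Creep=1 restricts to units where Creep's equation naturally yields 1: Load ∈ {3, 6, 7, 2}. In that subpopulation Life = 9, 18, 21, 6, mean 13.5.

13.5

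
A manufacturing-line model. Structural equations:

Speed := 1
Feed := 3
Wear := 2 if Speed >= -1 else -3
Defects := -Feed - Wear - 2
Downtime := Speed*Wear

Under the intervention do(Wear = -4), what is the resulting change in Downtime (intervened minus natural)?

-6

do(Wear=-4) replaces the equation Wear := 2 if Speed >= -1 else -3 with the constant Wear = -4.
Downtime = Speed*Wear  [with Speed=1, Wear=-4]  = -4
Without intervention: Wear = 2 if Speed >= -1 else -3  [with Speed=1]  = 2; Downtime = Speed*Wear  [with Speed=1, Wear=2]  = 2.
Change = -4 − 2 = -6.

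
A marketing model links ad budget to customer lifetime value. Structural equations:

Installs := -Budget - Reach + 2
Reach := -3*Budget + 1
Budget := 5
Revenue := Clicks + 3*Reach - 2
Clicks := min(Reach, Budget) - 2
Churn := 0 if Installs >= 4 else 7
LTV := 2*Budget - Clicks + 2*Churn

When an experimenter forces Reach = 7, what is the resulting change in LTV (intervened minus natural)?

Under do(Reach=7), the mechanism Reach := -3*Budget + 1 is discarded; Reach is fixed at 7.
Clicks = min(Reach, Budget) - 2  [with Reach=7, Budget=5]  = 3
Installs = -Budget - Reach + 2  [with Budget=5, Reach=7]  = -10
Churn = 0 if Installs >= 4 else 7  [with Installs=-10]  = 7
LTV = 2*Budget - Clicks + 2*Churn  [with Budget=5, Clicks=3, Churn=7]  = 21
Without intervention: Reach = -3*Budget + 1  [with Budget=5]  = -14; Clicks = min(Reach, Budget) - 2  [with Reach=-14, Budget=5]  = -16; Installs = -Budget - Reach + 2  [with Budget=5, Reach=-14]  = 11; Churn = 0 if Installs >= 4 else 7  [with Installs=11]  = 0; LTV = 2*Budget - Clicks + 2*Churn  [with Budget=5, Clicks=-16, Churn=0]  = 26.
Change = 21 − 26 = -5.

-5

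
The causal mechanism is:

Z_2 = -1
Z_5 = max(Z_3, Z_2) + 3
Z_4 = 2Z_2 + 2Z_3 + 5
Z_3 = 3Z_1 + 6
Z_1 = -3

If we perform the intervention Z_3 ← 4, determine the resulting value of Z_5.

do(Z_3=4) replaces the equation Z_3 = 3Z_1 + 6 with the constant Z_3 = 4.
Z_5 = max(Z_3, Z_2) + 3  [with Z_3=4, Z_2=-1]  = 7

7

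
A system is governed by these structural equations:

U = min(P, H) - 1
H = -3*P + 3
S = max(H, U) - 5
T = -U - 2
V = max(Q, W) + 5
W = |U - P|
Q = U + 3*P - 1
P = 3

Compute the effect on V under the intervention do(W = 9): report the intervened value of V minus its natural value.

do(W=9) replaces the equation W = |U - P| with the constant W = 9.
H = -3*P + 3  [with P=3]  = -6
U = min(P, H) - 1  [with P=3, H=-6]  = -7
Q = U + 3*P - 1  [with U=-7, P=3]  = 1
V = max(Q, W) + 5  [with Q=1, W=9]  = 14
Without intervention: H = -3*P + 3  [with P=3]  = -6; U = min(P, H) - 1  [with P=3, H=-6]  = -7; W = |U - P|  [with U=-7, P=3]  = 10; Q = U + 3*P - 1  [with U=-7, P=3]  = 1; V = max(Q, W) + 5  [with Q=1, W=10]  = 15.
Change = 14 − 15 = -1.

-1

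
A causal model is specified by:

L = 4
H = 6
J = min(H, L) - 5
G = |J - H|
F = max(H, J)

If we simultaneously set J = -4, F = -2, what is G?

The joint intervention fixes J = -4, F = -2, removing each variable's own equation.
G = |J - H|  [with J=-4, H=6]  = 10

10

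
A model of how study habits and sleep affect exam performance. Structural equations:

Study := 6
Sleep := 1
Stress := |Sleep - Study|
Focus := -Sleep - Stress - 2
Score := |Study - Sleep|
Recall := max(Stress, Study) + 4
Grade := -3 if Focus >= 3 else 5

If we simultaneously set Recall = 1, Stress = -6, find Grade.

-3

Under do(Recall = 1, Stress = -6), each intervened variable's structural equation is replaced by its fixed value.
Focus = -Sleep - Stress - 2  [with Sleep=1, Stress=-6]  = 3
Grade = -3 if Focus >= 3 else 5  [with Focus=3]  = -3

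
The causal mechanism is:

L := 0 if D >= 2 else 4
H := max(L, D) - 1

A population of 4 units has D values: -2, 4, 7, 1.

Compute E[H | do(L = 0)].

2

Every unit gets L=0 under the intervention. H values become -1, 3, 6, 0; E[H|do(L=0)] = 2.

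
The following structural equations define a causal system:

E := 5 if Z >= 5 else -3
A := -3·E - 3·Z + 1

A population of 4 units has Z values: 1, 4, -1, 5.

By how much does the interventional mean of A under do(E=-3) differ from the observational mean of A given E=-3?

-2.75

Under do(E=-3), E's equation is replaced by E=-3 for every unit. Per-unit A: 7, -2, 13, -5. Mean = 3.25.
Conditioning on E=-3 selects the 3 unit(s) with Z ∈ {1, 4, -1}. Their A values: 7, -2, 13. Mean = 6.
Difference = 3.25 − 6 = -2.75.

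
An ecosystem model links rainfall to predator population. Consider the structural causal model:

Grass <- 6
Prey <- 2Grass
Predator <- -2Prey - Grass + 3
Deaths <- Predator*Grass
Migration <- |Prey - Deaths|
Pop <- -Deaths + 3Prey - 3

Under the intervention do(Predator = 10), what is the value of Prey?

12

Under do(Predator=10), the mechanism Predator <- -2Prey - Grass + 3 is discarded; Predator is fixed at 10.
Since Prey is not a descendant of the intervened variable, it is unaffected.
Prey = 2Grass  [with Grass=6]  = 12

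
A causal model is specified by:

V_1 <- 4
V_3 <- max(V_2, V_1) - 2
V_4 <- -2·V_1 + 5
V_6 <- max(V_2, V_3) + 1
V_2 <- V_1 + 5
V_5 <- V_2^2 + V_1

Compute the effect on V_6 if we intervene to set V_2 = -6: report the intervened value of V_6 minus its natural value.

-7

Under do(V_2=-6), the mechanism V_2 <- V_1 + 5 is discarded; V_2 is fixed at -6.
V_3 = max(V_2, V_1) - 2  [with V_2=-6, V_1=4]  = 2
V_6 = max(V_2, V_3) + 1  [with V_2=-6, V_3=2]  = 3
Without intervention: V_2 = V_1 + 5  [with V_1=4]  = 9; V_3 = max(V_2, V_1) - 2  [with V_2=9, V_1=4]  = 7; V_6 = max(V_2, V_3) + 1  [with V_2=9, V_3=7]  = 10.
Change = 3 − 10 = -7.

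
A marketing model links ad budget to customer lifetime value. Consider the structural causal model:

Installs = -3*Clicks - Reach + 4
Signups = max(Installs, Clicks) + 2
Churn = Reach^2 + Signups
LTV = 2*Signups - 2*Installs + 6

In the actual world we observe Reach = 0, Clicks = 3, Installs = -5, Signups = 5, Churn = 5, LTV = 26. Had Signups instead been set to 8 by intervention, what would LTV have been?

Under do(Signups=8), the mechanism Signups = max(Installs, Clicks) + 2 is discarded; Signups is fixed at 8.
Installs = -3*Clicks - Reach + 4  [with Clicks=3, Reach=0]  = -5
LTV = 2*Signups - 2*Installs + 6  [with Signups=8, Installs=-5]  = 32

32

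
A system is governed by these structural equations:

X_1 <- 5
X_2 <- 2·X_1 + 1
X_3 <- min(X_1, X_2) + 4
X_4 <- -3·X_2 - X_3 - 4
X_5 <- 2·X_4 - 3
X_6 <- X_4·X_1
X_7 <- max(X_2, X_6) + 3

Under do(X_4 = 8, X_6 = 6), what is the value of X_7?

Setting X_4 = 8, X_6 = 6 by intervention discards those variables' equations.
X_2 = 2·X_1 + 1  [with X_1=5]  = 11
X_7 = max(X_2, X_6) + 3  [with X_2=11, X_6=6]  = 14

14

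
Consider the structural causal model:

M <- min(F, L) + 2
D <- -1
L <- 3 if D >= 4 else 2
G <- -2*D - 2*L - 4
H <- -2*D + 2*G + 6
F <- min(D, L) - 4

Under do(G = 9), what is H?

26

Intervening sets G = 9 and removes its equation (G <- -2*D - 2*L - 4).
H = -2*D + 2*G + 6  [with D=-1, G=9]  = 26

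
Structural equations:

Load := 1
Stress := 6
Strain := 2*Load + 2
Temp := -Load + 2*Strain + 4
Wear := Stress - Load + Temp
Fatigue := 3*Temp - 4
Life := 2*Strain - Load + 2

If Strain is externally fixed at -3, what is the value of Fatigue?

The intervention breaks the incoming arrows to Strain: Strain := 2*Load + 2 no longer applies, and Strain = -3.
Temp = -Load + 2*Strain + 4  [with Load=1, Strain=-3]  = -3
Fatigue = 3*Temp - 4  [with Temp=-3]  = -13

-13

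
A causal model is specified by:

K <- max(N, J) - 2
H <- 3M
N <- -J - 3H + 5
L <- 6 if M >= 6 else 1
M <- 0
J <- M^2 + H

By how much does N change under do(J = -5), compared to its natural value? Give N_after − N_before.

5

The intervention breaks the incoming arrows to J: J <- M^2 + H no longer applies, and J = -5.
H = 3M  [with M=0]  = 0
N = -J - 3H + 5  [with J=-5, H=0]  = 10
Without intervention: H = 3M  [with M=0]  = 0; J = M^2 + H  [with M=0, H=0]  = 0; N = -J - 3H + 5  [with J=0, H=0]  = 5.
Change = 10 − 5 = 5.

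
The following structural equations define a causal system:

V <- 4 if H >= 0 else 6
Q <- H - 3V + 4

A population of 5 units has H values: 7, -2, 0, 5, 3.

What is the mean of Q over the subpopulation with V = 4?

-4.25

Observing V=4 restricts to units where V's equation naturally yields 4: H ∈ {7, 0, 5, 3}. In that subpopulation Q = -1, -8, -3, -5, mean -4.25.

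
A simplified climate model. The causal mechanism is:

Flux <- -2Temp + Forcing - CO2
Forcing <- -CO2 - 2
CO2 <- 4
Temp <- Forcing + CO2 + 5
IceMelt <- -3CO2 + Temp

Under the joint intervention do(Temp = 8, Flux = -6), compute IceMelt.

-4

The joint intervention fixes Temp = 8, Flux = -6, removing each variable's own equation.
IceMelt = -3CO2 + Temp  [with CO2=4, Temp=8]  = -4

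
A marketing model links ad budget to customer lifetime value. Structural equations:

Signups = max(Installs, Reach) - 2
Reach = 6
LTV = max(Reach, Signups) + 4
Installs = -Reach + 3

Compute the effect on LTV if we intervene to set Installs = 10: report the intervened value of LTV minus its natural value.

2

Under do(Installs=10), the mechanism Installs = -Reach + 3 is discarded; Installs is fixed at 10.
Signups = max(Installs, Reach) - 2  [with Installs=10, Reach=6]  = 8
LTV = max(Reach, Signups) + 4  [with Reach=6, Signups=8]  = 12
Without intervention: Installs = -Reach + 3  [with Reach=6]  = -3; Signups = max(Installs, Reach) - 2  [with Installs=-3, Reach=6]  = 4; LTV = max(Reach, Signups) + 4  [with Reach=6, Signups=4]  = 10.
Change = 12 − 10 = 2.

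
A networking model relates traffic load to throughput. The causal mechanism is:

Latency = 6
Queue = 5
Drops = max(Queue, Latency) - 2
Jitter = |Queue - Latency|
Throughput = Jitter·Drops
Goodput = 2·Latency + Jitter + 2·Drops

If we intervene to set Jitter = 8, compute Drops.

Under do(Jitter=8), the mechanism Jitter = |Queue - Latency| is discarded; Jitter is fixed at 8.
Since Drops is not a descendant of the intervened variable, it is unaffected.
Drops = max(Queue, Latency) - 2  [with Queue=5, Latency=6]  = 4

4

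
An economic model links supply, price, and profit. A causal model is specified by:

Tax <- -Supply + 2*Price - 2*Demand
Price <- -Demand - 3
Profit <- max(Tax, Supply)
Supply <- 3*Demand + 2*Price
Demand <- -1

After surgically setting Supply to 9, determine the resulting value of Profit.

do(Supply=9) replaces the equation Supply <- 3*Demand + 2*Price with the constant Supply = 9.
Price = -Demand - 3  [with Demand=-1]  = -2
Tax = -Supply + 2*Price - 2*Demand  [with Supply=9, Price=-2, Demand=-1]  = -11
Profit = max(Tax, Supply)  [with Tax=-11, Supply=9]  = 9

9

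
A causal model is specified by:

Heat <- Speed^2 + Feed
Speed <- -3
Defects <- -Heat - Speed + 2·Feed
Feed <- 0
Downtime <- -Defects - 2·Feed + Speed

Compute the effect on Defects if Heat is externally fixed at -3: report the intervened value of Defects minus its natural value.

The intervention breaks the incoming arrows to Heat: Heat <- Speed^2 + Feed no longer applies, and Heat = -3.
Defects = -Heat - Speed + 2·Feed  [with Heat=-3, Speed=-3, Feed=0]  = 6
Without intervention: Heat = Speed^2 + Feed  [with Speed=-3, Feed=0]  = 9; Defects = -Heat - Speed + 2·Feed  [with Heat=9, Speed=-3, Feed=0]  = -6.
Change = 6 − (-6) = 12.

12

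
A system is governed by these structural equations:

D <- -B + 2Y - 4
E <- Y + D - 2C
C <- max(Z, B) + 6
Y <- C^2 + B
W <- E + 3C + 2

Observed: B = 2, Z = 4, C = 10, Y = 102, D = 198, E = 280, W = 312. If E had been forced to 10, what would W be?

Intervening sets E = 10 and removes its equation (E <- Y + D - 2C).
C = max(Z, B) + 6  [with Z=4, B=2]  = 10
W = E + 3C + 2  [with E=10, C=10]  = 42

42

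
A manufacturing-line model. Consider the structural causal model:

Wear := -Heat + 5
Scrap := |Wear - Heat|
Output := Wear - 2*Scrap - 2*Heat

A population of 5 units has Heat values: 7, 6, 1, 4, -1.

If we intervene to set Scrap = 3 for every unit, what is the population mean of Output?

-11.2

The intervention sets Scrap=3 in all 5 units regardless of Heat. Recomputing Output per unit gives -22, -19, -4, -13, 2; average -11.2.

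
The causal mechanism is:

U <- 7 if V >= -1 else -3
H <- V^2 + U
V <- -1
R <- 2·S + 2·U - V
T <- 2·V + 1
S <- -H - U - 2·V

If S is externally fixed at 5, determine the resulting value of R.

25

The intervention breaks the incoming arrows to S: S <- -H - U - 2·V no longer applies, and S = 5.
U = 7 if V >= -1 else -3  [with V=-1]  = 7
R = 2·S + 2·U - V  [with S=5, U=7, V=-1]  = 25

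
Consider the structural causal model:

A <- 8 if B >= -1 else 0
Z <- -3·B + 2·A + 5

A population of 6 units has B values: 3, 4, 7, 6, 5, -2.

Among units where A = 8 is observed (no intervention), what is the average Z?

6

E[Z|A=8] averages over only the 5 units with A=8 (B = 3, 4, 7, 6, 5): Z = 12, 9, 0, 3, 6, mean 6.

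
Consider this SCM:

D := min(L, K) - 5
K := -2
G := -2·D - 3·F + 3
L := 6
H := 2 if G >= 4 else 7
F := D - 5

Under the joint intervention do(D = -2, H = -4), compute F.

Setting D = -2, H = -4 by intervention discards those variables' equations.
F = D - 5  [with D=-2]  = -7

-7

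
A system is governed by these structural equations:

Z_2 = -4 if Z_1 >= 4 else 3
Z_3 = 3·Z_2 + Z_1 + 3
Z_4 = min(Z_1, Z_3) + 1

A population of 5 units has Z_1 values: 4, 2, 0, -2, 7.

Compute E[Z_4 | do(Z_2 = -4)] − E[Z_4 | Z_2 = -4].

-3.3

The intervention sets Z_2=-4 in all 5 units regardless of Z_1. Recomputing Z_4 per unit gives -4, -6, -8, -10, -1; average -5.8.
Conditioning on Z_2=-4 selects the 2 unit(s) with Z_1 ∈ {4, 7}. Their Z_4 values: -4, -1. Mean = -2.5.
Difference = -5.8 − (-2.5) = -3.3.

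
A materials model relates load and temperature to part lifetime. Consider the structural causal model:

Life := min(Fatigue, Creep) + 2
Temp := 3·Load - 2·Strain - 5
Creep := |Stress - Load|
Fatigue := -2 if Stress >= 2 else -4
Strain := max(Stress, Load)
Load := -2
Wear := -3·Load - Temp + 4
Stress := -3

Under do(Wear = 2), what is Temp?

do(Wear=2) replaces the equation Wear := -3·Load - Temp + 4 with the constant Wear = 2.
No directed path runs from Wear to Temp, so Temp keeps its natural value.
Strain = max(Stress, Load)  [with Stress=-3, Load=-2]  = -2
Temp = 3·Load - 2·Strain - 5  [with Load=-2, Strain=-2]  = -7

-7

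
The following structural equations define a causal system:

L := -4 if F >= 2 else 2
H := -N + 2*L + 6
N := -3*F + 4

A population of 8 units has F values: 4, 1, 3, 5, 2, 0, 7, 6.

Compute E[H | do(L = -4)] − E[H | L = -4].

-3

The intervention sets L=-4 in all 8 units regardless of F. Recomputing H per unit gives 6, -3, 3, 9, 0, -6, 15, 12; average 4.5.
Observing L=-4 restricts to units where L's equation naturally yields -4: F ∈ {4, 3, 5, 2, 7, 6}. In that subpopulation H = 6, 3, 9, 0, 15, 12, mean 7.5.
Difference = 4.5 − 7.5 = -3.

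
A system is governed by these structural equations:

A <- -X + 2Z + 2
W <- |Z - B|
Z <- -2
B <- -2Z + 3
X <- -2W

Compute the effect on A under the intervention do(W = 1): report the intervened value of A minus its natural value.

-16

do(W=1) replaces the equation W <- |Z - B| with the constant W = 1.
X = -2W  [with W=1]  = -2
A = -X + 2Z + 2  [with X=-2, Z=-2]  = 0
Without intervention: B = -2Z + 3  [with Z=-2]  = 7; W = |Z - B|  [with Z=-2, B=7]  = 9; X = -2W  [with W=9]  = -18; A = -X + 2Z + 2  [with X=-18, Z=-2]  = 16.
Change = 0 − 16 = -16.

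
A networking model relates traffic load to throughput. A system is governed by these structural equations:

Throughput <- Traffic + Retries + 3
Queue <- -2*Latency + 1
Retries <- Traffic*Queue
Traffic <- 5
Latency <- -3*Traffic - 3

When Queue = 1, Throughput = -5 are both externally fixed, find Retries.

5

The joint intervention fixes Queue = 1, Throughput = -5, removing each variable's own equation.
Retries = Traffic*Queue  [with Traffic=5, Queue=1]  = 5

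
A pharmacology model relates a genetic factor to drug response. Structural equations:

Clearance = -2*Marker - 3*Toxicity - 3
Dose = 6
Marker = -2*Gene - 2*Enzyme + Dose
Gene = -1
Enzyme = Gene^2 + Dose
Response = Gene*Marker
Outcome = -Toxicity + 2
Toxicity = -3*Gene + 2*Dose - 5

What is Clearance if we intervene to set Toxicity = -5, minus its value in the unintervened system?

Intervening sets Toxicity = -5 and removes its equation (Toxicity = -3*Gene + 2*Dose - 5).
Enzyme = Gene^2 + Dose  [with Gene=-1, Dose=6]  = 7
Marker = -2*Gene - 2*Enzyme + Dose  [with Gene=-1, Enzyme=7, Dose=6]  = -6
Clearance = -2*Marker - 3*Toxicity - 3  [with Marker=-6, Toxicity=-5]  = 24
Without intervention: Enzyme = Gene^2 + Dose  [with Gene=-1, Dose=6]  = 7; Marker = -2*Gene - 2*Enzyme + Dose  [with Gene=-1, Enzyme=7, Dose=6]  = -6; Toxicity = -3*Gene + 2*Dose - 5  [with Gene=-1, Dose=6]  = 10; Clearance = -2*Marker - 3*Toxicity - 3  [with Marker=-6, Toxicity=10]  = -21.
Change = 24 − (-21) = 45.

45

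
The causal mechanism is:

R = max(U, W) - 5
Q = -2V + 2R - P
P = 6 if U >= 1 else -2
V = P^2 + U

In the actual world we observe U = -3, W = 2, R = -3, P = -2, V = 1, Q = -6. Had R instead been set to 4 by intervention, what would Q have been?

8

The intervention breaks the incoming arrows to R: R = max(U, W) - 5 no longer applies, and R = 4.
P = 6 if U >= 1 else -2  [with U=-3]  = -2
V = P^2 + U  [with P=-2, U=-3]  = 1
Q = -2V + 2R - P  [with V=1, R=4, P=-2]  = 8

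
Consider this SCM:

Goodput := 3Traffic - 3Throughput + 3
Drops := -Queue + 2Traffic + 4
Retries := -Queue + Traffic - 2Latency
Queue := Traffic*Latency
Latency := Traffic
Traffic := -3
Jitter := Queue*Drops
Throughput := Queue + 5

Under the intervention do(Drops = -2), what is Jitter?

-18

Under do(Drops=-2), the mechanism Drops := -Queue + 2Traffic + 4 is discarded; Drops is fixed at -2.
Latency = Traffic  [with Traffic=-3]  = -3
Queue = Traffic*Latency  [with Traffic=-3, Latency=-3]  = 9
Jitter = Queue*Drops  [with Queue=9, Drops=-2]  = -18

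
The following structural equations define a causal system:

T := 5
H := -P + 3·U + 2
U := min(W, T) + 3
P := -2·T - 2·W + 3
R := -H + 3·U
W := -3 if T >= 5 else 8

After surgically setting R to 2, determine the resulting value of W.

-3

do(R=2) replaces the equation R := -H + 3·U with the constant R = 2.
W is not downstream of the intervention, so its value is determined by the original equations.
W = -3 if T >= 5 else 8  [with T=5]  = -3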